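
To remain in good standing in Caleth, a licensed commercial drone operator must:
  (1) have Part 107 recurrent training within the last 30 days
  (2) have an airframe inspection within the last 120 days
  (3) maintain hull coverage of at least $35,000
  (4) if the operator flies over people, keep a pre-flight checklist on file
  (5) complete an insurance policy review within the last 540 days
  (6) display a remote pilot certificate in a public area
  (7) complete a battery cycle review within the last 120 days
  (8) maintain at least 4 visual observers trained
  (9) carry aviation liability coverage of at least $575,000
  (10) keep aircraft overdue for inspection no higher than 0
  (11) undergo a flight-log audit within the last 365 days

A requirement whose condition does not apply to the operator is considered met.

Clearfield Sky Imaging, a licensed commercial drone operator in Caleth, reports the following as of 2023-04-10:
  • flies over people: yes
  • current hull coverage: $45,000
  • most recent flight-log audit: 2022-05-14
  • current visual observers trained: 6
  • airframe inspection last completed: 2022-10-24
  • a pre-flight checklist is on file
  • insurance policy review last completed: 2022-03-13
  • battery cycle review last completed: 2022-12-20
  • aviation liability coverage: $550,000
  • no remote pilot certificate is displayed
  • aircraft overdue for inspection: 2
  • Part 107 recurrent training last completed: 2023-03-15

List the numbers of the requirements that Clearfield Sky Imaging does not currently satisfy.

2, 6, 9, 10

1. Part 107 recurrent training 26 days ago vs limit 30 → met
2. airframe inspection 168 days ago vs limit 120 → not met
3. hull coverage $45,000 ≥ $35,000 → met
4. condition 'flies over people' holds; pre-flight checklist present → met
5. insurance policy review 393 days ago vs limit 540 → met
6. remote pilot certificate absent → not met
7. battery cycle review 111 days ago vs limit 120 → met
8. visual observers trained 6 ≥ 4 → met
9. aviation liability coverage $550,000 < $575,000 → not met
10. aircraft overdue for inspection 2 > 0 → not met
11. flight-log audit 331 days ago vs limit 365 → met
Not met: 2, 6, 9, 10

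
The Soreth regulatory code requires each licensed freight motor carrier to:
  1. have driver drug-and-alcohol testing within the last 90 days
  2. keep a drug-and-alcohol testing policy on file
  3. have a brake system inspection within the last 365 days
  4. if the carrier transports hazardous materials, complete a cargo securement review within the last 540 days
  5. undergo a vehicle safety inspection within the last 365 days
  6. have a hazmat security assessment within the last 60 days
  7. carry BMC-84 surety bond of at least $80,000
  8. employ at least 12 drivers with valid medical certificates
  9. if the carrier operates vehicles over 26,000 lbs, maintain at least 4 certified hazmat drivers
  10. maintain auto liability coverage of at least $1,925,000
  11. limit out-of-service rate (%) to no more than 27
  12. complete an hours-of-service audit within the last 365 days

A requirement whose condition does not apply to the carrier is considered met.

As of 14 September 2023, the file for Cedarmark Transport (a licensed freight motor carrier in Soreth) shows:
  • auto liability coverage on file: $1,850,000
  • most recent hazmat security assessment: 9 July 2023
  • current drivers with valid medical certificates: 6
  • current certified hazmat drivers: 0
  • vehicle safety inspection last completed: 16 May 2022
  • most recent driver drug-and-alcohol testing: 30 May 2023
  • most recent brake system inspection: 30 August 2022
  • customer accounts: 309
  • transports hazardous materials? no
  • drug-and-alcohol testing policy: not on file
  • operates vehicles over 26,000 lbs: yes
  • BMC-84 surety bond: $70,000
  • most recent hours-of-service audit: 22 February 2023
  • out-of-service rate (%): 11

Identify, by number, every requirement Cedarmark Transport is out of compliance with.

1, 2, 3, 5, 6, 7, 8, 9, 10

1. driver drug-and-alcohol testing 107 days ago vs limit 90 → not met
2. drug-and-alcohol testing policy absent → not met
3. brake system inspection 380 days ago vs limit 365 → not met
4. condition 'transports hazardous materials' does not hold → requirement n/a → met
5. vehicle safety inspection 486 days ago vs limit 365 → not met
6. hazmat security assessment 67 days ago vs limit 60 → not met
7. BMC-84 surety bond $70,000 < $80,000 → not met
8. drivers with valid medical certificates 6 < 12 → not met
9. condition 'operates vehicles over 26,000 lbs' holds; certified hazmat drivers 0 < 4 → not met
10. auto liability coverage $1,850,000 < $1,925,000 → not met
11. out-of-service rate (%) 11 ≤ 27 → met
12. hours-of-service audit 204 days ago vs limit 365 → met
Not met: 1, 2, 3, 5, 6, 7, 8, 9, 10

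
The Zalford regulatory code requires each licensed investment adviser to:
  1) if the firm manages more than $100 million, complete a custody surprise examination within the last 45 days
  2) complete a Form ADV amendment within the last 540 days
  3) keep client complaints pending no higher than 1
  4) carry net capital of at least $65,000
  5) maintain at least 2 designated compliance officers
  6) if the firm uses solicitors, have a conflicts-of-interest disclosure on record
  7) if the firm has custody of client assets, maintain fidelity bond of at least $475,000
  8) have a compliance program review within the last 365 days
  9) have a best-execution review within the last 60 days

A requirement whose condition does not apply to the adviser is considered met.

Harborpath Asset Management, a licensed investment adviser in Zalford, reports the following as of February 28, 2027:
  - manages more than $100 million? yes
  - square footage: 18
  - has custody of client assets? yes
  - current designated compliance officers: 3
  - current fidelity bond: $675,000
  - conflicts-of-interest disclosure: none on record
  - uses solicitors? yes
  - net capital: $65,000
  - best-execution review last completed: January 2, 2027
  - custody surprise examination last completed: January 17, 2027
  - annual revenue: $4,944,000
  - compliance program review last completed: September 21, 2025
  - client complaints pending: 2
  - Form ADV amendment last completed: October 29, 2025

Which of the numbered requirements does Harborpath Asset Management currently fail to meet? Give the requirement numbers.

3, 6, 8

1. condition 'manages more than $100 million' holds; custody surprise examination 42 days ago vs limit 45 → met
2. Form ADV amendment 487 days ago vs limit 540 → met
3. client complaints pending 2 > 1 → not met
4. net capital $65,000 ≥ $65,000 → met
5. designated compliance officers 3 ≥ 2 → met
6. condition 'uses solicitors' holds; conflicts-of-interest disclosure absent → not met
7. condition 'has custody of client assets' holds; fidelity bond $675,000 ≥ $475,000 → met
8. compliance program review 525 days ago vs limit 365 → not met
9. best-execution review 57 days ago vs limit 60 → met
Not met: 3, 6, 8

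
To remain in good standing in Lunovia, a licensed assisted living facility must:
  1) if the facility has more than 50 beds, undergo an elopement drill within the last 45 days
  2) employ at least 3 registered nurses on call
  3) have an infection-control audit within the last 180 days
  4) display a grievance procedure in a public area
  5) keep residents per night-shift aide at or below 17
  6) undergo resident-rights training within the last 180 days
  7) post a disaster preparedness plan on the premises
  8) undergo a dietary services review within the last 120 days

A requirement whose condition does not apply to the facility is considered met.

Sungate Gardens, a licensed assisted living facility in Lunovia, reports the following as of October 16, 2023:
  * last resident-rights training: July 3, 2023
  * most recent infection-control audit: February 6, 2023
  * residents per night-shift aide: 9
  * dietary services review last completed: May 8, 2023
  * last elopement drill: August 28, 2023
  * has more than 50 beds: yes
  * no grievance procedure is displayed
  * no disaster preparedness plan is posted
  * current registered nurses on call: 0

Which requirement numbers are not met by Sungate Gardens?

1. condition 'has more than 50 beds' holds; elopement drill 49 days ago vs limit 45 → not met
2. registered nurses on call 0 < 3 → not met
3. infection-control audit 252 days ago vs limit 180 → not met
4. grievance procedure absent → not met
5. residents per night-shift aide 9 ≤ 17 → met
6. resident-rights training 105 days ago vs limit 180 → met
7. disaster preparedness plan absent → not met
8. dietary services review 161 days ago vs limit 120 → not met
Not met: 1, 2, 3, 4, 7, 8

1, 2, 3, 4, 7, 8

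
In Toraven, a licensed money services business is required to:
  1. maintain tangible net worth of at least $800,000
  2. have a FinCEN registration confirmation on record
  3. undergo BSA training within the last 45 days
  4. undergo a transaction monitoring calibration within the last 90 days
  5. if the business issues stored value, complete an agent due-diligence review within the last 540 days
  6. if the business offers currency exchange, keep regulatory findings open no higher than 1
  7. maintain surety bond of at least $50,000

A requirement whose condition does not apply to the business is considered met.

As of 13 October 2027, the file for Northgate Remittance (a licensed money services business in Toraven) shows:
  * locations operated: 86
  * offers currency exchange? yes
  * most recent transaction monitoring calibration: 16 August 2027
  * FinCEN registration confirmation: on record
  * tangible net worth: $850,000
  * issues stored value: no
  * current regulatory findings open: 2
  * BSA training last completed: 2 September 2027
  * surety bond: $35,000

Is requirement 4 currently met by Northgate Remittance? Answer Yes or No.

Yes

4. transaction monitoring calibration 58 days ago vs limit 90 → met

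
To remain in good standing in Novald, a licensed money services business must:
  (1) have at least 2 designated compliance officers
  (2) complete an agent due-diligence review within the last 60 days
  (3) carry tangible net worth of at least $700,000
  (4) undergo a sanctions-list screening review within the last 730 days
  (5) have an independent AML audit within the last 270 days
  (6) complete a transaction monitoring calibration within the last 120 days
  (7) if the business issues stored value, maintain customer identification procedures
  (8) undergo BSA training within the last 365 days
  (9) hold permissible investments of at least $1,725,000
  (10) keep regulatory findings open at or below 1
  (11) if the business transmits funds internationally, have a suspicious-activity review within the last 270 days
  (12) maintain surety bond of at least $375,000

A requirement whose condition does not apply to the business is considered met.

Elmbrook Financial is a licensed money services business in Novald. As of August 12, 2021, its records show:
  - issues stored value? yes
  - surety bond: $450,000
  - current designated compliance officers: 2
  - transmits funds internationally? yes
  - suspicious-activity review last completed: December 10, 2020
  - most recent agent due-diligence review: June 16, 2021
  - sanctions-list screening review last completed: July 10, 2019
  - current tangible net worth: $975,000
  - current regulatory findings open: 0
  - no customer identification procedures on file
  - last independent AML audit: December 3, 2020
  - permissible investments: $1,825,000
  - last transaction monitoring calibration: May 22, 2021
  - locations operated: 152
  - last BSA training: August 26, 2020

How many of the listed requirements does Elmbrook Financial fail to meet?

1. designated compliance officers 2 ≥ 2 → met
2. agent due-diligence review 57 days ago vs limit 60 → met
3. tangible net worth $975,000 ≥ $700,000 → met
4. sanctions-list screening review 764 days ago vs limit 730 → not met
5. independent AML audit 252 days ago vs limit 270 → met
6. transaction monitoring calibration 82 days ago vs limit 120 → met
7. condition 'issues stored value' holds; customer identification procedures absent → not met
8. BSA training 351 days ago vs limit 365 → met
9. permissible investments $1,825,000 ≥ $1,725,000 → met
10. regulatory findings open 0 ≤ 1 → met
11. condition 'transmits funds internationally' holds; suspicious-activity review 245 days ago vs limit 270 → met
12. surety bond $450,000 ≥ $375,000 → met
Not met: 2 of 12

2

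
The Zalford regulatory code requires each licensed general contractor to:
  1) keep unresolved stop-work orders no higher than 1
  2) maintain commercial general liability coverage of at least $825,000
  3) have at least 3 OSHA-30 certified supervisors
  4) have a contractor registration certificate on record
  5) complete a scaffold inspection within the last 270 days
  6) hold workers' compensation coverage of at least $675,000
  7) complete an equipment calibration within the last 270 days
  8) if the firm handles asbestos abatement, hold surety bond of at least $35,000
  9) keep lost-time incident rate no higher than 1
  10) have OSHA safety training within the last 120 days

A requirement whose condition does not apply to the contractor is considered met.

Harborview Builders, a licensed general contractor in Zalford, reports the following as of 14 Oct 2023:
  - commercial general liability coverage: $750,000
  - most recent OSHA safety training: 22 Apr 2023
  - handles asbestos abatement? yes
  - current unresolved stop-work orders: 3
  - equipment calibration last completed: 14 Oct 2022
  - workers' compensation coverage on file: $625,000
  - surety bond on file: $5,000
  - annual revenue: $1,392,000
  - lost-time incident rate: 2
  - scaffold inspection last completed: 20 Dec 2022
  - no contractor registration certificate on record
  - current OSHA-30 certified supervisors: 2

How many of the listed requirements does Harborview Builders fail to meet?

1. unresolved stop-work orders 3 > 1 → not met
2. commercial general liability coverage $750,000 < $825,000 → not met
3. OSHA-30 certified supervisors 2 < 3 → not met
4. contractor registration certificate absent → not met
5. scaffold inspection 298 days ago vs limit 270 → not met
6. workers' compensation coverage $625,000 < $675,000 → not met
7. equipment calibration 365 days ago vs limit 270 → not met
8. condition 'handles asbestos abatement' holds; surety bond $5,000 < $35,000 → not met
9. lost-time incident rate 2 > 1 → not met
10. OSHA safety training 175 days ago vs limit 120 → not met
Not met: 10 of 10

10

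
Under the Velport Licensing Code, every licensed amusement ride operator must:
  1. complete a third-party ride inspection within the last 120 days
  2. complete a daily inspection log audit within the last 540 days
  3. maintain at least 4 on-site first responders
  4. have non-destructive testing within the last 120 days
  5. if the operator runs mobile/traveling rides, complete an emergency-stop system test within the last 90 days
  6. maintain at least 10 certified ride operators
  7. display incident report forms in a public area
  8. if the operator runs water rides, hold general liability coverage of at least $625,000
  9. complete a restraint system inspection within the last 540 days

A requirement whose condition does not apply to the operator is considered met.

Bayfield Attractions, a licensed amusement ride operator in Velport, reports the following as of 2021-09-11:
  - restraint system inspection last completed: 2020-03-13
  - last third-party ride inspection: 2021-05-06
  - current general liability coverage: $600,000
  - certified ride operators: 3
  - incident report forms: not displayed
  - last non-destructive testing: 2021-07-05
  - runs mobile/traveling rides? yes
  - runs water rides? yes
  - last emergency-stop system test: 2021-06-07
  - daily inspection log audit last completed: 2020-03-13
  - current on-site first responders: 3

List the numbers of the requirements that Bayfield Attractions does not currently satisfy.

1. third-party ride inspection 128 days ago vs limit 120 → not met
2. daily inspection log audit 547 days ago vs limit 540 → not met
3. on-site first responders 3 < 4 → not met
4. non-destructive testing 68 days ago vs limit 120 → met
5. condition 'runs mobile/traveling rides' holds; emergency-stop system test 96 days ago vs limit 90 → not met
6. certified ride operators 3 < 10 → not met
7. incident report forms absent → not met
8. condition 'runs water rides' holds; general liability coverage $600,000 < $625,000 → not met
9. restraint system inspection 547 days ago vs limit 540 → not met
Not met: 1, 2, 3, 5, 6, 7, 8, 9

1, 2, 3, 5, 6, 7, 8, 9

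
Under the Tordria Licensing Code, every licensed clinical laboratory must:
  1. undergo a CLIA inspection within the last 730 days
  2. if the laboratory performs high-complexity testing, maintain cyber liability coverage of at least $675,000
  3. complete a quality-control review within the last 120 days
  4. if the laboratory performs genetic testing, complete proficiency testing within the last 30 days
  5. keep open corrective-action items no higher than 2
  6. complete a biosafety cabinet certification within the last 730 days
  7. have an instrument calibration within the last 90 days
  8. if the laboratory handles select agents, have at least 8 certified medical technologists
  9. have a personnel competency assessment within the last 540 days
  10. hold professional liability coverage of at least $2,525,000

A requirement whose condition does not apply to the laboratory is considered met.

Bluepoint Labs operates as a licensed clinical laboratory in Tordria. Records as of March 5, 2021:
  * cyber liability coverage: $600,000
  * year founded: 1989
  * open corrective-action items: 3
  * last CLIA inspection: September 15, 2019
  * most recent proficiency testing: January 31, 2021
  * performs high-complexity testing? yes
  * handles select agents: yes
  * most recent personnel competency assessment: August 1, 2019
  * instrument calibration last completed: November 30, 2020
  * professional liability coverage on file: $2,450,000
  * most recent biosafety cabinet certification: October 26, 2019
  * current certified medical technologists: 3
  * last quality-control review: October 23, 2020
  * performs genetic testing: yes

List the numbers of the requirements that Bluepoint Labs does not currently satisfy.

1. CLIA inspection 537 days ago vs limit 730 → met
2. condition 'performs high-complexity testing' holds; cyber liability coverage $600,000 < $675,000 → not met
3. quality-control review 133 days ago vs limit 120 → not met
4. condition 'performs genetic testing' holds; proficiency testing 33 days ago vs limit 30 → not met
5. open corrective-action items 3 > 2 → not met
6. biosafety cabinet certification 496 days ago vs limit 730 → met
7. instrument calibration 95 days ago vs limit 90 → not met
8. condition 'handles select agents' holds; certified medical technologists 3 < 8 → not met
9. personnel competency assessment 582 days ago vs limit 540 → not met
10. professional liability coverage $2,450,000 < $2,525,000 → not met
Not met: 2, 3, 4, 5, 7, 8, 9, 10

2, 3, 4, 5, 7, 8, 9, 10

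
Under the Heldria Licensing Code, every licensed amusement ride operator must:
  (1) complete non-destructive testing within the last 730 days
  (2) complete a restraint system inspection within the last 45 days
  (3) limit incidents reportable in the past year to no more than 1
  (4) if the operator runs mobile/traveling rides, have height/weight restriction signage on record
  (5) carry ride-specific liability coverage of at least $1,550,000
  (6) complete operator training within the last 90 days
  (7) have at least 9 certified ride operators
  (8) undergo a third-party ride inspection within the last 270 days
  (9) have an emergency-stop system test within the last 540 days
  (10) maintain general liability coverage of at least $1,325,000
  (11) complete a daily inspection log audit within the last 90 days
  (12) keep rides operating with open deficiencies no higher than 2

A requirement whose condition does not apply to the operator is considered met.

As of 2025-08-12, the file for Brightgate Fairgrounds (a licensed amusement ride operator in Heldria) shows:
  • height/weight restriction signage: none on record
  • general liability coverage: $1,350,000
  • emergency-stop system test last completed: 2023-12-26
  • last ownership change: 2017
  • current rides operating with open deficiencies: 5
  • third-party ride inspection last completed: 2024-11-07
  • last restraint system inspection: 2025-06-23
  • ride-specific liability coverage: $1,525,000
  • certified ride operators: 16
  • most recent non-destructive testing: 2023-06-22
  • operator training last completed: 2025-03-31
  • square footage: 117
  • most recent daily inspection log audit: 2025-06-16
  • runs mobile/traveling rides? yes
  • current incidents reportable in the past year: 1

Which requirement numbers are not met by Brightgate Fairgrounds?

1. non-destructive testing 782 days ago vs limit 730 → not met
2. restraint system inspection 50 days ago vs limit 45 → not met
3. incidents reportable in the past year 1 ≤ 1 → met
4. condition 'runs mobile/traveling rides' holds; height/weight restriction signage absent → not met
5. ride-specific liability coverage $1,525,000 < $1,550,000 → not met
6. operator training 134 days ago vs limit 90 → not met
7. certified ride operators 16 ≥ 9 → met
8. third-party ride inspection 278 days ago vs limit 270 → not met
9. emergency-stop system test 595 days ago vs limit 540 → not met
10. general liability coverage $1,350,000 ≥ $1,325,000 → met
11. daily inspection log audit 57 days ago vs limit 90 → met
12. rides operating with open deficiencies 5 > 2 → not met
Not met: 1, 2, 4, 5, 6, 8, 9, 12

1, 2, 4, 5, 6, 8, 9, 12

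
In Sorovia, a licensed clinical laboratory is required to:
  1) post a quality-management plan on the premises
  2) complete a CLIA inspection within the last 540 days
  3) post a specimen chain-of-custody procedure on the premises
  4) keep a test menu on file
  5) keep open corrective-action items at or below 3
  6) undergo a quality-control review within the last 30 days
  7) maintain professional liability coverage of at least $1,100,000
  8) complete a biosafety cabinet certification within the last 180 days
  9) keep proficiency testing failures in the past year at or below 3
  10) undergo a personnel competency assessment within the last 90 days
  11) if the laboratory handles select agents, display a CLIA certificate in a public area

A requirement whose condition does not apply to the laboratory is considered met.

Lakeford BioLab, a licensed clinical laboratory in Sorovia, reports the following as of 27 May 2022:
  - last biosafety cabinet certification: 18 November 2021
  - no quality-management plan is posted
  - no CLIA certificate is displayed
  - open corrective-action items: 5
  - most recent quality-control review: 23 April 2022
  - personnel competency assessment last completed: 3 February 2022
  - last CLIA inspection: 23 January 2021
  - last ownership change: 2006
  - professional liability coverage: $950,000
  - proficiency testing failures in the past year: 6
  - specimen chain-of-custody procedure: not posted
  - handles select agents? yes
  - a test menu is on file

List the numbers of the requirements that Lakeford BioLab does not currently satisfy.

1. quality-management plan absent → not met
2. CLIA inspection 489 days ago vs limit 540 → met
3. specimen chain-of-custody procedure absent → not met
4. test menu present → met
5. open corrective-action items 5 > 3 → not met
6. quality-control review 34 days ago vs limit 30 → not met
7. professional liability coverage $950,000 < $1,100,000 → not met
8. biosafety cabinet certification 190 days ago vs limit 180 → not met
9. proficiency testing failures in the past year 6 > 3 → not met
10. personnel competency assessment 113 days ago vs limit 90 → not met
11. condition 'handles select agents' holds; CLIA certificate absent → not met
Not met: 1, 3, 5, 6, 7, 8, 9, 10, 11

1, 3, 5, 6, 7, 8, 9, 10, 11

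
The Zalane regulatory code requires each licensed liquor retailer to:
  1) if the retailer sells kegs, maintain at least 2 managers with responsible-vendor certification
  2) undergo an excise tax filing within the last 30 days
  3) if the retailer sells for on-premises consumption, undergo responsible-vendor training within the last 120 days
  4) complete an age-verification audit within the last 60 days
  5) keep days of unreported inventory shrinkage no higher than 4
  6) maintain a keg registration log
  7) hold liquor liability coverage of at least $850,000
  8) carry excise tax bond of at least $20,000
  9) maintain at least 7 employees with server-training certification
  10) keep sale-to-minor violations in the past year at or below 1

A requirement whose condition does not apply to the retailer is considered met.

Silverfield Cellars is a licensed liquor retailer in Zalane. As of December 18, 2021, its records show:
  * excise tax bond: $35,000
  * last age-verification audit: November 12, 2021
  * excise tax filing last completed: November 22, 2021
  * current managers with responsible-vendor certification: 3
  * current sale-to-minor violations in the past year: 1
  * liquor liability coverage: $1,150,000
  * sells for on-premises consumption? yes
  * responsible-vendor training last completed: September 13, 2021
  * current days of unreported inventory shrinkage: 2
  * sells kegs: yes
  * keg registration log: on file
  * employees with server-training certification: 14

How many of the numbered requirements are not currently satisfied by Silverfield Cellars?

1. condition 'sells kegs' holds; managers with responsible-vendor certification 3 ≥ 2 → met
2. excise tax filing 26 days ago vs limit 30 → met
3. condition 'sells for on-premises consumption' holds; responsible-vendor training 96 days ago vs limit 120 → met
4. age-verification audit 36 days ago vs limit 60 → met
5. days of unreported inventory shrinkage 2 ≤ 4 → met
6. keg registration log present → met
7. liquor liability coverage $1,150,000 ≥ $850,000 → met
8. excise tax bond $35,000 ≥ $20,000 → met
9. employees with server-training certification 14 ≥ 7 → met
10. sale-to-minor violations in the past year 1 ≤ 1 → met
Not met: 0 of 10

0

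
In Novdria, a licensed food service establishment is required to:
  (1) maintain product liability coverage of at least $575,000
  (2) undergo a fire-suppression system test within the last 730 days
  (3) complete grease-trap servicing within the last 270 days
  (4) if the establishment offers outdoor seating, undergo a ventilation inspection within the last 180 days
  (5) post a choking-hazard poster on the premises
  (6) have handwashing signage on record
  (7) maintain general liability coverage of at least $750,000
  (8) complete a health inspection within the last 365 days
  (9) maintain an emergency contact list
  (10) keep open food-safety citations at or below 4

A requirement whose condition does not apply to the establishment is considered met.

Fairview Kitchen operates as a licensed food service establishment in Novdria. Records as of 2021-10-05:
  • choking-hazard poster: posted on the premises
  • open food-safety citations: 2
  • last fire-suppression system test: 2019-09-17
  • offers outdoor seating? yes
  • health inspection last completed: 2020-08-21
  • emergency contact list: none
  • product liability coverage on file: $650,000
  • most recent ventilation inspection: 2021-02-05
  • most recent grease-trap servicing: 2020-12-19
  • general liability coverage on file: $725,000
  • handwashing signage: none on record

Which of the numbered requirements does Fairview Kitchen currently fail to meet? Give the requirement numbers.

1. product liability coverage $650,000 ≥ $575,000 → met
2. fire-suppression system test 749 days ago vs limit 730 → not met
3. grease-trap servicing 290 days ago vs limit 270 → not met
4. condition 'offers outdoor seating' holds; ventilation inspection 242 days ago vs limit 180 → not met
5. choking-hazard poster present → met
6. handwashing signage absent → not met
7. general liability coverage $725,000 < $750,000 → not met
8. health inspection 410 days ago vs limit 365 → not met
9. emergency contact list absent → not met
10. open food-safety citations 2 ≤ 4 → met
Not met: 2, 3, 4, 6, 7, 8, 9

2, 3, 4, 6, 7, 8, 9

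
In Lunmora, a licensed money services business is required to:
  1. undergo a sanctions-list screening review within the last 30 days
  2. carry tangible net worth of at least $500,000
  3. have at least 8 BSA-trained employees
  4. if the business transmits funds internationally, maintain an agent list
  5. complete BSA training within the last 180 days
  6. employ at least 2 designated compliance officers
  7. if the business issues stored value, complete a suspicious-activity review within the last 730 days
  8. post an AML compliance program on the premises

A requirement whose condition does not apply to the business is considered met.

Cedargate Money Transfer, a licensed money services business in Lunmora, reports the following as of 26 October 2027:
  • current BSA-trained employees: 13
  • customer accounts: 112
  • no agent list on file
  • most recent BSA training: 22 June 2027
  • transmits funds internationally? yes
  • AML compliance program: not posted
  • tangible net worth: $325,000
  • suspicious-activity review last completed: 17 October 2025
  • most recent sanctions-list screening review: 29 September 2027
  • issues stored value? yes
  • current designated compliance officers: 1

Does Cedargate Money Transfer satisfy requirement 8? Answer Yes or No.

No

8. AML compliance program absent → not met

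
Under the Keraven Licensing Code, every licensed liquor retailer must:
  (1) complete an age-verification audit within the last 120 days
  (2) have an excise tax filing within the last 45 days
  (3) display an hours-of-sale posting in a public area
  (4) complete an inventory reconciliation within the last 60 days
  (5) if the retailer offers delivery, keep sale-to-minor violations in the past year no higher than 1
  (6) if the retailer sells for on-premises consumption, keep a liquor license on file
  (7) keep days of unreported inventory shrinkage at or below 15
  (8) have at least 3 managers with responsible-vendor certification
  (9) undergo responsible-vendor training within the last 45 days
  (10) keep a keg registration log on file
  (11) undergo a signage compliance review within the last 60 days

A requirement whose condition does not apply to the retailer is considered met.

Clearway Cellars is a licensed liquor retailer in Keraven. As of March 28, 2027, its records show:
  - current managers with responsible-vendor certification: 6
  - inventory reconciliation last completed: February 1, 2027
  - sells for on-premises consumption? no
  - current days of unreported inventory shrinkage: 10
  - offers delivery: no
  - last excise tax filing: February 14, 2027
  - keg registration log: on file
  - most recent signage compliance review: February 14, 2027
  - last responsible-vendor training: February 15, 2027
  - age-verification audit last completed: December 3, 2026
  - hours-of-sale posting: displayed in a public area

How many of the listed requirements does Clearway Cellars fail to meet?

0

1. age-verification audit 115 days ago vs limit 120 → met
2. excise tax filing 42 days ago vs limit 45 → met
3. hours-of-sale posting present → met
4. inventory reconciliation 55 days ago vs limit 60 → met
5. condition 'offers delivery' does not hold → requirement n/a → met
6. condition 'sells for on-premises consumption' does not hold → requirement n/a → met
7. days of unreported inventory shrinkage 10 ≤ 15 → met
8. managers with responsible-vendor certification 6 ≥ 3 → met
9. responsible-vendor training 41 days ago vs limit 45 → met
10. keg registration log present → met
11. signage compliance review 42 days ago vs limit 60 → met
Not met: 0 of 11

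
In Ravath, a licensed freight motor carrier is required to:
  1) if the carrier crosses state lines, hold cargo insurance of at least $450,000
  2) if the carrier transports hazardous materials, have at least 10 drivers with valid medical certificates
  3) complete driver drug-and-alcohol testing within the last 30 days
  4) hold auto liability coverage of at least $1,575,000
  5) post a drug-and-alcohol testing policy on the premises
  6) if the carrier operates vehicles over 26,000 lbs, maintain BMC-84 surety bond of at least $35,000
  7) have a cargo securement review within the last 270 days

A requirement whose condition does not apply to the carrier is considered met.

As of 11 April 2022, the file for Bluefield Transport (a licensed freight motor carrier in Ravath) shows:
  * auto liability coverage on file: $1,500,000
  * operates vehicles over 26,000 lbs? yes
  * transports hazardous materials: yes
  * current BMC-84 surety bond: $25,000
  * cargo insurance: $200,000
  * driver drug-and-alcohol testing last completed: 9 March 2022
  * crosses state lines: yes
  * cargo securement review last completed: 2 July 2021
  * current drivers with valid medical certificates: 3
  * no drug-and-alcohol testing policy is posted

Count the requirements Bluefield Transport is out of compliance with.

1. condition 'crosses state lines' holds; cargo insurance $200,000 < $450,000 → not met
2. condition 'transports hazardous materials' holds; drivers with valid medical certificates 3 < 10 → not met
3. driver drug-and-alcohol testing 33 days ago vs limit 30 → not met
4. auto liability coverage $1,500,000 < $1,575,000 → not met
5. drug-and-alcohol testing policy absent → not met
6. condition 'operates vehicles over 26,000 lbs' holds; BMC-84 surety bond $25,000 < $35,000 → not met
7. cargo securement review 283 days ago vs limit 270 → not met
Not met: 7 of 7

7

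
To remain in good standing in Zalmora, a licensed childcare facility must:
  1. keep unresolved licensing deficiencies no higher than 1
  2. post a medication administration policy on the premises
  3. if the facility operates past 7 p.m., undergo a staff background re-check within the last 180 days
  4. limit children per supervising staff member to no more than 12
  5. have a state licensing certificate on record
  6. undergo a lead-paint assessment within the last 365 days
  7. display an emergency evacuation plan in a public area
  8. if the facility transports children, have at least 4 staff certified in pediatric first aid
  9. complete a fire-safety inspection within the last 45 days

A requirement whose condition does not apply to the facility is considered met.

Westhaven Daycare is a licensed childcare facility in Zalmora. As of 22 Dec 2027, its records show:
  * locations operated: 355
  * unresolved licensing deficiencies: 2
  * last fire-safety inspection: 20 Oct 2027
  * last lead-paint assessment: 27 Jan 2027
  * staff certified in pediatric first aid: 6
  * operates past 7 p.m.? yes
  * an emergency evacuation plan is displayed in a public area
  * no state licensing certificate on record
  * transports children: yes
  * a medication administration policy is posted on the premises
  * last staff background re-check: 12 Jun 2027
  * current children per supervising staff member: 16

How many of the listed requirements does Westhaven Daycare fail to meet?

1. unresolved licensing deficiencies 2 > 1 → not met
2. medication administration policy present → met
3. condition 'operates past 7 p.m.' holds; staff background re-check 193 days ago vs limit 180 → not met
4. children per supervising staff member 16 > 12 → not met
5. state licensing certificate absent → not met
6. lead-paint assessment 329 days ago vs limit 365 → met
7. emergency evacuation plan present → met
8. condition 'transports children' holds; staff certified in pediatric first aid 6 ≥ 4 → met
9. fire-safety inspection 63 days ago vs limit 45 → not met
Not met: 5 of 9

5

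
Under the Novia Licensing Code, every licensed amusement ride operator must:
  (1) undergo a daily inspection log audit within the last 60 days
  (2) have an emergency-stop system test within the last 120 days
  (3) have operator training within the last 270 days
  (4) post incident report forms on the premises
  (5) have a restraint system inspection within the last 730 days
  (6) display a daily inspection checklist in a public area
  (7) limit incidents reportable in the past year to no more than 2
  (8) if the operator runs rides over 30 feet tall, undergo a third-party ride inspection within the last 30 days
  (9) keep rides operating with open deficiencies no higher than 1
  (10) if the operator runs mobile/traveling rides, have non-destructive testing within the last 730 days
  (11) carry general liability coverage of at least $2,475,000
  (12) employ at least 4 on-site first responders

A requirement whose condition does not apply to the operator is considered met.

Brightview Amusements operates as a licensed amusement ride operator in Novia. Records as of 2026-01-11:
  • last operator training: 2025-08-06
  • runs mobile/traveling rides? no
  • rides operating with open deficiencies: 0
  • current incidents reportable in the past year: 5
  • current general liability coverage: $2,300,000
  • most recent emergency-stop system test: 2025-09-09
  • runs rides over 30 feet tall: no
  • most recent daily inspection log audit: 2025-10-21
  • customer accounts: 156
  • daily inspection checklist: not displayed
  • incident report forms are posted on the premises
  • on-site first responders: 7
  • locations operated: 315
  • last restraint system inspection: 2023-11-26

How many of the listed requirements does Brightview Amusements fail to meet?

1. daily inspection log audit 82 days ago vs limit 60 → not met
2. emergency-stop system test 124 days ago vs limit 120 → not met
3. operator training 158 days ago vs limit 270 → met
4. incident report forms present → met
5. restraint system inspection 777 days ago vs limit 730 → not met
6. daily inspection checklist absent → not met
7. incidents reportable in the past year 5 > 2 → not met
8. condition 'runs rides over 30 feet tall' does not hold → requirement n/a → met
9. rides operating with open deficiencies 0 ≤ 1 → met
10. condition 'runs mobile/traveling rides' does not hold → requirement n/a → met
11. general liability coverage $2,300,000 < $2,475,000 → not met
12. on-site first responders 7 ≥ 4 → met
Not met: 6 of 12

6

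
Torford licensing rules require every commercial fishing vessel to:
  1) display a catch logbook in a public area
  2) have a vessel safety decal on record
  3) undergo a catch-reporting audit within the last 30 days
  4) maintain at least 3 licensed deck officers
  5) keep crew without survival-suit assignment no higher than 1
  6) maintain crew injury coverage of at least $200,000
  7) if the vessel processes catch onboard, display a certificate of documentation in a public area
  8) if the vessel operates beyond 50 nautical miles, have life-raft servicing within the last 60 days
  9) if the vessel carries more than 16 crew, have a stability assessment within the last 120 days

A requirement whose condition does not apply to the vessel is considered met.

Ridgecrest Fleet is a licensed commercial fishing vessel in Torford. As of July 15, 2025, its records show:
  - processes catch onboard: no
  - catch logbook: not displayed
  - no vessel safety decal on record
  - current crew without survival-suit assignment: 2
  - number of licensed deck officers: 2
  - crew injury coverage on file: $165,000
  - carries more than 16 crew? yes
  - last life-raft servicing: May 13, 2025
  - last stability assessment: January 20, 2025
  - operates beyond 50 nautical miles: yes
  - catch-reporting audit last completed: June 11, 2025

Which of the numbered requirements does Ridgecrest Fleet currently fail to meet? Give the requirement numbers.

1, 2, 3, 4, 5, 6, 8, 9

1. catch logbook absent → not met
2. vessel safety decal absent → not met
3. catch-reporting audit 34 days ago vs limit 30 → not met
4. licensed deck officers 2 < 3 → not met
5. crew without survival-suit assignment 2 > 1 → not met
6. crew injury coverage $165,000 < $200,000 → not met
7. condition 'processes catch onboard' does not hold → requirement n/a → met
8. condition 'operates beyond 50 nautical miles' holds; life-raft servicing 63 days ago vs limit 60 → not met
9. condition 'carries more than 16 crew' holds; stability assessment 176 days ago vs limit 120 → not met
Not met: 1, 2, 3, 4, 5, 6, 8, 9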